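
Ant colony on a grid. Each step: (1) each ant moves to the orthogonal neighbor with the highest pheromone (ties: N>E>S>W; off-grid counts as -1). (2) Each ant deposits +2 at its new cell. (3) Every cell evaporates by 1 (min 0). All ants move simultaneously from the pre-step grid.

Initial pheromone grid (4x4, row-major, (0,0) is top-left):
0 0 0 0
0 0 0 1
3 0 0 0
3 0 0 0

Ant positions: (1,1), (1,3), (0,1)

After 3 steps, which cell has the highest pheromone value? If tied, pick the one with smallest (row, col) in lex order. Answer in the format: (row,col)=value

Step 1: ant0:(1,1)->N->(0,1) | ant1:(1,3)->N->(0,3) | ant2:(0,1)->E->(0,2)
  grid max=2 at (2,0)
Step 2: ant0:(0,1)->E->(0,2) | ant1:(0,3)->W->(0,2) | ant2:(0,2)->E->(0,3)
  grid max=4 at (0,2)
Step 3: ant0:(0,2)->E->(0,3) | ant1:(0,2)->E->(0,3) | ant2:(0,3)->W->(0,2)
  grid max=5 at (0,2)
Final grid:
  0 0 5 5
  0 0 0 0
  0 0 0 0
  0 0 0 0
Max pheromone 5 at (0,2)

Answer: (0,2)=5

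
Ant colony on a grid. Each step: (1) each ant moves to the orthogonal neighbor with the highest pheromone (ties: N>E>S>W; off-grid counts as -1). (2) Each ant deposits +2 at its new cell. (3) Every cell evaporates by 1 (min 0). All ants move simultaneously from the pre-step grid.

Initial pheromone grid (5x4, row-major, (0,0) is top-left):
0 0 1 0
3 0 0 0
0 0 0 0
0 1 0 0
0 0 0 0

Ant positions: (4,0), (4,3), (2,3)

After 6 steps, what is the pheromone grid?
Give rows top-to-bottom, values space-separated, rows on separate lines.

After step 1: ants at (3,0),(3,3),(1,3)
  0 0 0 0
  2 0 0 1
  0 0 0 0
  1 0 0 1
  0 0 0 0
After step 2: ants at (2,0),(2,3),(0,3)
  0 0 0 1
  1 0 0 0
  1 0 0 1
  0 0 0 0
  0 0 0 0
After step 3: ants at (1,0),(1,3),(1,3)
  0 0 0 0
  2 0 0 3
  0 0 0 0
  0 0 0 0
  0 0 0 0
After step 4: ants at (0,0),(0,3),(0,3)
  1 0 0 3
  1 0 0 2
  0 0 0 0
  0 0 0 0
  0 0 0 0
After step 5: ants at (1,0),(1,3),(1,3)
  0 0 0 2
  2 0 0 5
  0 0 0 0
  0 0 0 0
  0 0 0 0
After step 6: ants at (0,0),(0,3),(0,3)
  1 0 0 5
  1 0 0 4
  0 0 0 0
  0 0 0 0
  0 0 0 0

1 0 0 5
1 0 0 4
0 0 0 0
0 0 0 0
0 0 0 0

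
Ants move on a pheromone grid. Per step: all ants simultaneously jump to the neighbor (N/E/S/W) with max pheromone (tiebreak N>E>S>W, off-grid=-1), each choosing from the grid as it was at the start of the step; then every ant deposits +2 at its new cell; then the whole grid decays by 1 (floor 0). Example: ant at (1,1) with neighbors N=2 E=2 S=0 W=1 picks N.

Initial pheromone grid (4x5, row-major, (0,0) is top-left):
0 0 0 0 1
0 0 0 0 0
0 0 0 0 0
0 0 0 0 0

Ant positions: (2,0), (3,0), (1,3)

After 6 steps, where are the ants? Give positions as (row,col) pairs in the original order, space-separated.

Step 1: ant0:(2,0)->N->(1,0) | ant1:(3,0)->N->(2,0) | ant2:(1,3)->N->(0,3)
  grid max=1 at (0,3)
Step 2: ant0:(1,0)->S->(2,0) | ant1:(2,0)->N->(1,0) | ant2:(0,3)->E->(0,4)
  grid max=2 at (1,0)
Step 3: ant0:(2,0)->N->(1,0) | ant1:(1,0)->S->(2,0) | ant2:(0,4)->S->(1,4)
  grid max=3 at (1,0)
Step 4: ant0:(1,0)->S->(2,0) | ant1:(2,0)->N->(1,0) | ant2:(1,4)->N->(0,4)
  grid max=4 at (1,0)
Step 5: ant0:(2,0)->N->(1,0) | ant1:(1,0)->S->(2,0) | ant2:(0,4)->S->(1,4)
  grid max=5 at (1,0)
Step 6: ant0:(1,0)->S->(2,0) | ant1:(2,0)->N->(1,0) | ant2:(1,4)->N->(0,4)
  grid max=6 at (1,0)

(2,0) (1,0) (0,4)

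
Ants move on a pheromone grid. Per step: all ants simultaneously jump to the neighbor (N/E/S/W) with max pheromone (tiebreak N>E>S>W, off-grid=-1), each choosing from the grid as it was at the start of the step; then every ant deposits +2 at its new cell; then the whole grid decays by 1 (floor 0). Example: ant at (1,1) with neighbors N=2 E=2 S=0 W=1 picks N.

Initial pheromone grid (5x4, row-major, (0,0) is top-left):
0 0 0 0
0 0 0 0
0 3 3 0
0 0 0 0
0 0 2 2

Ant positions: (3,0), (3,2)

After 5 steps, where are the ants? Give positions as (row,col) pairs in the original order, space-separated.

Step 1: ant0:(3,0)->N->(2,0) | ant1:(3,2)->N->(2,2)
  grid max=4 at (2,2)
Step 2: ant0:(2,0)->E->(2,1) | ant1:(2,2)->W->(2,1)
  grid max=5 at (2,1)
Step 3: ant0:(2,1)->E->(2,2) | ant1:(2,1)->E->(2,2)
  grid max=6 at (2,2)
Step 4: ant0:(2,2)->W->(2,1) | ant1:(2,2)->W->(2,1)
  grid max=7 at (2,1)
Step 5: ant0:(2,1)->E->(2,2) | ant1:(2,1)->E->(2,2)
  grid max=8 at (2,2)

(2,2) (2,2)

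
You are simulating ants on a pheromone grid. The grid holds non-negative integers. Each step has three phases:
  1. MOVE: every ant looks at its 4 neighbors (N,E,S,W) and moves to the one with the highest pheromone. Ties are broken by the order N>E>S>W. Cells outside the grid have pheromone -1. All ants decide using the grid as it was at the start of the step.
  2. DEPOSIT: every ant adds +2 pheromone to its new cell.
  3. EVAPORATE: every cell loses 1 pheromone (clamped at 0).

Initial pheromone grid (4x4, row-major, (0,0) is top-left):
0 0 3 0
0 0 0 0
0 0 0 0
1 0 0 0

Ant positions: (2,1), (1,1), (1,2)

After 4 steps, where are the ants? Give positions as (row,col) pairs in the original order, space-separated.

Step 1: ant0:(2,1)->N->(1,1) | ant1:(1,1)->N->(0,1) | ant2:(1,2)->N->(0,2)
  grid max=4 at (0,2)
Step 2: ant0:(1,1)->N->(0,1) | ant1:(0,1)->E->(0,2) | ant2:(0,2)->W->(0,1)
  grid max=5 at (0,2)
Step 3: ant0:(0,1)->E->(0,2) | ant1:(0,2)->W->(0,1) | ant2:(0,1)->E->(0,2)
  grid max=8 at (0,2)
Step 4: ant0:(0,2)->W->(0,1) | ant1:(0,1)->E->(0,2) | ant2:(0,2)->W->(0,1)
  grid max=9 at (0,2)

(0,1) (0,2) (0,1)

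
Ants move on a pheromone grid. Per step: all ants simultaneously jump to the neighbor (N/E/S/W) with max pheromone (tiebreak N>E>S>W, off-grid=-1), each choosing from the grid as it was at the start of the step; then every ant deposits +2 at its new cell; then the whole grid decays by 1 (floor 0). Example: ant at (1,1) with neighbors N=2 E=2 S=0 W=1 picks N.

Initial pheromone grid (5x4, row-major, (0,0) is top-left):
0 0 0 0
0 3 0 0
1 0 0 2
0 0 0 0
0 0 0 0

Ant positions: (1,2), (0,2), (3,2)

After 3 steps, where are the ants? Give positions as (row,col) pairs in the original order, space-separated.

Step 1: ant0:(1,2)->W->(1,1) | ant1:(0,2)->E->(0,3) | ant2:(3,2)->N->(2,2)
  grid max=4 at (1,1)
Step 2: ant0:(1,1)->N->(0,1) | ant1:(0,3)->S->(1,3) | ant2:(2,2)->E->(2,3)
  grid max=3 at (1,1)
Step 3: ant0:(0,1)->S->(1,1) | ant1:(1,3)->S->(2,3) | ant2:(2,3)->N->(1,3)
  grid max=4 at (1,1)

(1,1) (2,3) (1,3)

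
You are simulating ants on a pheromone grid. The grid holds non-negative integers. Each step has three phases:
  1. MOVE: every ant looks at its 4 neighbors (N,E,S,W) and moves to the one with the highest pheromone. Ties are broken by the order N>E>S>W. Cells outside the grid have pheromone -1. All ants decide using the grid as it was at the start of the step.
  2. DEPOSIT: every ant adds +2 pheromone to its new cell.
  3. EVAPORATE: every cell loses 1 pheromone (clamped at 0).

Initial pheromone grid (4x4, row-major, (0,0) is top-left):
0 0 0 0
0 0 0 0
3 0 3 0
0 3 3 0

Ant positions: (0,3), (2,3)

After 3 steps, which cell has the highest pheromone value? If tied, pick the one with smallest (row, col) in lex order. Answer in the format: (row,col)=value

Step 1: ant0:(0,3)->S->(1,3) | ant1:(2,3)->W->(2,2)
  grid max=4 at (2,2)
Step 2: ant0:(1,3)->N->(0,3) | ant1:(2,2)->S->(3,2)
  grid max=3 at (2,2)
Step 3: ant0:(0,3)->S->(1,3) | ant1:(3,2)->N->(2,2)
  grid max=4 at (2,2)
Final grid:
  0 0 0 0
  0 0 0 1
  0 0 4 0
  0 0 2 0
Max pheromone 4 at (2,2)

Answer: (2,2)=4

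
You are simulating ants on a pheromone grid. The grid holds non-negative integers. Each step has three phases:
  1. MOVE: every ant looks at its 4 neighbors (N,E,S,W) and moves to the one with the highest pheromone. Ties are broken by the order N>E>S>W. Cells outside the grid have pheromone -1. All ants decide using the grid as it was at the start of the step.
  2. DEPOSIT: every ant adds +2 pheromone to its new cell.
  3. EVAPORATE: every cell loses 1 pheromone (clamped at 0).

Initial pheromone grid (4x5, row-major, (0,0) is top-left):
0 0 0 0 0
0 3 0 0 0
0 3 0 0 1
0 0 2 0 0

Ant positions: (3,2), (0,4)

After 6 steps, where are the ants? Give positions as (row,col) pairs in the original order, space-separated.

Step 1: ant0:(3,2)->N->(2,2) | ant1:(0,4)->S->(1,4)
  grid max=2 at (1,1)
Step 2: ant0:(2,2)->W->(2,1) | ant1:(1,4)->N->(0,4)
  grid max=3 at (2,1)
Step 3: ant0:(2,1)->N->(1,1) | ant1:(0,4)->S->(1,4)
  grid max=2 at (1,1)
Step 4: ant0:(1,1)->S->(2,1) | ant1:(1,4)->N->(0,4)
  grid max=3 at (2,1)
Step 5: ant0:(2,1)->N->(1,1) | ant1:(0,4)->S->(1,4)
  grid max=2 at (1,1)
Step 6: ant0:(1,1)->S->(2,1) | ant1:(1,4)->N->(0,4)
  grid max=3 at (2,1)

(2,1) (0,4)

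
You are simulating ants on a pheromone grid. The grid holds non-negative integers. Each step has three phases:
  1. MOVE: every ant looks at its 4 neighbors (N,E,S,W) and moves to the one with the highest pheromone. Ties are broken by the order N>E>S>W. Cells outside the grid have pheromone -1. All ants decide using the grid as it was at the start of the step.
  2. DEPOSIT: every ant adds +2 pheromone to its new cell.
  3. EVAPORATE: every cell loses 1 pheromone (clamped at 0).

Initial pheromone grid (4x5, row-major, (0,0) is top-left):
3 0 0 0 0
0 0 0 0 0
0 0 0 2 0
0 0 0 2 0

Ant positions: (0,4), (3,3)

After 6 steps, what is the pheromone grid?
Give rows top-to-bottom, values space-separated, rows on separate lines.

After step 1: ants at (1,4),(2,3)
  2 0 0 0 0
  0 0 0 0 1
  0 0 0 3 0
  0 0 0 1 0
After step 2: ants at (0,4),(3,3)
  1 0 0 0 1
  0 0 0 0 0
  0 0 0 2 0
  0 0 0 2 0
After step 3: ants at (1,4),(2,3)
  0 0 0 0 0
  0 0 0 0 1
  0 0 0 3 0
  0 0 0 1 0
After step 4: ants at (0,4),(3,3)
  0 0 0 0 1
  0 0 0 0 0
  0 0 0 2 0
  0 0 0 2 0
After step 5: ants at (1,4),(2,3)
  0 0 0 0 0
  0 0 0 0 1
  0 0 0 3 0
  0 0 0 1 0
After step 6: ants at (0,4),(3,3)
  0 0 0 0 1
  0 0 0 0 0
  0 0 0 2 0
  0 0 0 2 0

0 0 0 0 1
0 0 0 0 0
0 0 0 2 0
0 0 0 2 0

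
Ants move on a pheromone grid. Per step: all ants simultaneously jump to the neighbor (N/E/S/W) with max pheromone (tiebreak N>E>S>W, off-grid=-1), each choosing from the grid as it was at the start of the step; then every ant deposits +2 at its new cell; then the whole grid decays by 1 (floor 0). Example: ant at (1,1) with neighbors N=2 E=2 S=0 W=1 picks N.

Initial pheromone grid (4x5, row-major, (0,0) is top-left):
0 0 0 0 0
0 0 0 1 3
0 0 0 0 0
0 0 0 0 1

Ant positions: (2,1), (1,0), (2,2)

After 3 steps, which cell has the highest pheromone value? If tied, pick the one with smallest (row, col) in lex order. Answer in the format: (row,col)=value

Answer: (1,1)=5

Derivation:
Step 1: ant0:(2,1)->N->(1,1) | ant1:(1,0)->N->(0,0) | ant2:(2,2)->N->(1,2)
  grid max=2 at (1,4)
Step 2: ant0:(1,1)->E->(1,2) | ant1:(0,0)->E->(0,1) | ant2:(1,2)->W->(1,1)
  grid max=2 at (1,1)
Step 3: ant0:(1,2)->W->(1,1) | ant1:(0,1)->S->(1,1) | ant2:(1,1)->E->(1,2)
  grid max=5 at (1,1)
Final grid:
  0 0 0 0 0
  0 5 3 0 0
  0 0 0 0 0
  0 0 0 0 0
Max pheromone 5 at (1,1)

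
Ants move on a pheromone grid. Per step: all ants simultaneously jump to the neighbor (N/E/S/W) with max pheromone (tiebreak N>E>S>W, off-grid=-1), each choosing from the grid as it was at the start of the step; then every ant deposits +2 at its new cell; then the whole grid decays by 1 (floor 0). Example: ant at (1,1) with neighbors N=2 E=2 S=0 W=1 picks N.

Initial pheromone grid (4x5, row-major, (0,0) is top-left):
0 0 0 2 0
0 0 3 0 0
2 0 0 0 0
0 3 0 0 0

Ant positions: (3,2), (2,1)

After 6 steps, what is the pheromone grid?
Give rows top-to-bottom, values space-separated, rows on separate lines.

After step 1: ants at (3,1),(3,1)
  0 0 0 1 0
  0 0 2 0 0
  1 0 0 0 0
  0 6 0 0 0
After step 2: ants at (2,1),(2,1)
  0 0 0 0 0
  0 0 1 0 0
  0 3 0 0 0
  0 5 0 0 0
After step 3: ants at (3,1),(3,1)
  0 0 0 0 0
  0 0 0 0 0
  0 2 0 0 0
  0 8 0 0 0
After step 4: ants at (2,1),(2,1)
  0 0 0 0 0
  0 0 0 0 0
  0 5 0 0 0
  0 7 0 0 0
After step 5: ants at (3,1),(3,1)
  0 0 0 0 0
  0 0 0 0 0
  0 4 0 0 0
  0 10 0 0 0
After step 6: ants at (2,1),(2,1)
  0 0 0 0 0
  0 0 0 0 0
  0 7 0 0 0
  0 9 0 0 0

0 0 0 0 0
0 0 0 0 0
0 7 0 0 0
0 9 0 0 0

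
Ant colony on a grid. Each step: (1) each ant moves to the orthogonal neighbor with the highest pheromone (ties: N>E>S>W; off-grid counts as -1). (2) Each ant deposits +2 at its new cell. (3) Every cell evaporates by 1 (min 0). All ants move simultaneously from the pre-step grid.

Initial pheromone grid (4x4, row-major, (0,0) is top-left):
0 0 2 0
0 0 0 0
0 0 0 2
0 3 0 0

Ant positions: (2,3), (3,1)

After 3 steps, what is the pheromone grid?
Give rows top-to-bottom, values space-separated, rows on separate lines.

After step 1: ants at (1,3),(2,1)
  0 0 1 0
  0 0 0 1
  0 1 0 1
  0 2 0 0
After step 2: ants at (2,3),(3,1)
  0 0 0 0
  0 0 0 0
  0 0 0 2
  0 3 0 0
After step 3: ants at (1,3),(2,1)
  0 0 0 0
  0 0 0 1
  0 1 0 1
  0 2 0 0

0 0 0 0
0 0 0 1
0 1 0 1
0 2 0 0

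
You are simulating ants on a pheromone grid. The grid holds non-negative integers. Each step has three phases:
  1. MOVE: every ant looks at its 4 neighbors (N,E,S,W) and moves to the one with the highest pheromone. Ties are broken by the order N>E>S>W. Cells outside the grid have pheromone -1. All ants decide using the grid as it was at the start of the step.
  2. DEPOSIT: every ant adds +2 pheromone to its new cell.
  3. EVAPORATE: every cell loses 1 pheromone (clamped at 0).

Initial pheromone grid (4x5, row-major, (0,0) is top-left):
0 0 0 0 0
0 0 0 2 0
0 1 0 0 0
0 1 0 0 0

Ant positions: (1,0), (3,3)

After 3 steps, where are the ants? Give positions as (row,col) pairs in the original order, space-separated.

Step 1: ant0:(1,0)->N->(0,0) | ant1:(3,3)->N->(2,3)
  grid max=1 at (0,0)
Step 2: ant0:(0,0)->E->(0,1) | ant1:(2,3)->N->(1,3)
  grid max=2 at (1,3)
Step 3: ant0:(0,1)->E->(0,2) | ant1:(1,3)->N->(0,3)
  grid max=1 at (0,2)

(0,2) (0,3)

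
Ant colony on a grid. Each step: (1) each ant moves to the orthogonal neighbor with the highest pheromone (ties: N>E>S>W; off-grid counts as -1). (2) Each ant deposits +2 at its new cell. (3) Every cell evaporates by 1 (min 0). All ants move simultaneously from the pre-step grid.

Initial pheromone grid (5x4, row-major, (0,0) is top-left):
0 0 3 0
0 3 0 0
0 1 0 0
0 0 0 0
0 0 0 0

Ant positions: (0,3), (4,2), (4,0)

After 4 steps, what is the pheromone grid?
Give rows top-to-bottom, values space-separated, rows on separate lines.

After step 1: ants at (0,2),(3,2),(3,0)
  0 0 4 0
  0 2 0 0
  0 0 0 0
  1 0 1 0
  0 0 0 0
After step 2: ants at (0,3),(2,2),(2,0)
  0 0 3 1
  0 1 0 0
  1 0 1 0
  0 0 0 0
  0 0 0 0
After step 3: ants at (0,2),(1,2),(1,0)
  0 0 4 0
  1 0 1 0
  0 0 0 0
  0 0 0 0
  0 0 0 0
After step 4: ants at (1,2),(0,2),(0,0)
  1 0 5 0
  0 0 2 0
  0 0 0 0
  0 0 0 0
  0 0 0 0

1 0 5 0
0 0 2 0
0 0 0 0
0 0 0 0
0 0 0 0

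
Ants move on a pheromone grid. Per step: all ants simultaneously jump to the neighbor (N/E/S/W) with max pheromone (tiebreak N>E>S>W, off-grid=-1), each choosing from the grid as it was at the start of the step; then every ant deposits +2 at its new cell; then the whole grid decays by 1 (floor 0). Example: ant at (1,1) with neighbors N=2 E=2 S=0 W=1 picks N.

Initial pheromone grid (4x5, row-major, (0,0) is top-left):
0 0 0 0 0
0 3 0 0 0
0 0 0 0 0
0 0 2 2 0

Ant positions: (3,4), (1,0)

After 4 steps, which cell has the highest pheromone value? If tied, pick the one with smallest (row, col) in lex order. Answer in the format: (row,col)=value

Answer: (1,1)=3

Derivation:
Step 1: ant0:(3,4)->W->(3,3) | ant1:(1,0)->E->(1,1)
  grid max=4 at (1,1)
Step 2: ant0:(3,3)->W->(3,2) | ant1:(1,1)->N->(0,1)
  grid max=3 at (1,1)
Step 3: ant0:(3,2)->E->(3,3) | ant1:(0,1)->S->(1,1)
  grid max=4 at (1,1)
Step 4: ant0:(3,3)->W->(3,2) | ant1:(1,1)->N->(0,1)
  grid max=3 at (1,1)
Final grid:
  0 1 0 0 0
  0 3 0 0 0
  0 0 0 0 0
  0 0 2 2 0
Max pheromone 3 at (1,1)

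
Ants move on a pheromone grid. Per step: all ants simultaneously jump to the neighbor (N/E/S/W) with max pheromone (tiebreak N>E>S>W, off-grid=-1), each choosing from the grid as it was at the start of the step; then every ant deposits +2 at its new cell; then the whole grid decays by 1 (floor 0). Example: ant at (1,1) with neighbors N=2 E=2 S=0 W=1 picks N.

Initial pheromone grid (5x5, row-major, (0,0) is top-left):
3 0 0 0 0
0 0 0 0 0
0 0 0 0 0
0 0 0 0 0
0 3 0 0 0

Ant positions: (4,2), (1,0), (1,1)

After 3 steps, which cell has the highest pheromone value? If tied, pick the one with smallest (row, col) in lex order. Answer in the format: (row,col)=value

Step 1: ant0:(4,2)->W->(4,1) | ant1:(1,0)->N->(0,0) | ant2:(1,1)->N->(0,1)
  grid max=4 at (0,0)
Step 2: ant0:(4,1)->N->(3,1) | ant1:(0,0)->E->(0,1) | ant2:(0,1)->W->(0,0)
  grid max=5 at (0,0)
Step 3: ant0:(3,1)->S->(4,1) | ant1:(0,1)->W->(0,0) | ant2:(0,0)->E->(0,1)
  grid max=6 at (0,0)
Final grid:
  6 3 0 0 0
  0 0 0 0 0
  0 0 0 0 0
  0 0 0 0 0
  0 4 0 0 0
Max pheromone 6 at (0,0)

Answer: (0,0)=6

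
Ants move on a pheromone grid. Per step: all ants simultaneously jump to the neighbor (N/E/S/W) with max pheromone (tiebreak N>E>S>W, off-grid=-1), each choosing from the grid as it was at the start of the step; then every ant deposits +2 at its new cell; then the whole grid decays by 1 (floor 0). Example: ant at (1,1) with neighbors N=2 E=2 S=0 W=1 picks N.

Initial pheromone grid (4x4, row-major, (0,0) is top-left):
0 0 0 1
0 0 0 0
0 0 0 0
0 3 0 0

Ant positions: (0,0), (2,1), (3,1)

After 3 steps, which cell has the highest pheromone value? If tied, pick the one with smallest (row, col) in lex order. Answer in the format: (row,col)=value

Step 1: ant0:(0,0)->E->(0,1) | ant1:(2,1)->S->(3,1) | ant2:(3,1)->N->(2,1)
  grid max=4 at (3,1)
Step 2: ant0:(0,1)->E->(0,2) | ant1:(3,1)->N->(2,1) | ant2:(2,1)->S->(3,1)
  grid max=5 at (3,1)
Step 3: ant0:(0,2)->E->(0,3) | ant1:(2,1)->S->(3,1) | ant2:(3,1)->N->(2,1)
  grid max=6 at (3,1)
Final grid:
  0 0 0 1
  0 0 0 0
  0 3 0 0
  0 6 0 0
Max pheromone 6 at (3,1)

Answer: (3,1)=6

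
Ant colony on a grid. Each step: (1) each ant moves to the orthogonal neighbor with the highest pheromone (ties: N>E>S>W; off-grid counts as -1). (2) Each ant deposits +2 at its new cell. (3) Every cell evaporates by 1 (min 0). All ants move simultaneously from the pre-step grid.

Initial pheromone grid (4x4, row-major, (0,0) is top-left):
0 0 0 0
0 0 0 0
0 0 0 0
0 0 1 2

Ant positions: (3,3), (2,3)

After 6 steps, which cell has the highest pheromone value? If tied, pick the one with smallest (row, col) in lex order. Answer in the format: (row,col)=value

Answer: (3,3)=8

Derivation:
Step 1: ant0:(3,3)->W->(3,2) | ant1:(2,3)->S->(3,3)
  grid max=3 at (3,3)
Step 2: ant0:(3,2)->E->(3,3) | ant1:(3,3)->W->(3,2)
  grid max=4 at (3,3)
Step 3: ant0:(3,3)->W->(3,2) | ant1:(3,2)->E->(3,3)
  grid max=5 at (3,3)
Step 4: ant0:(3,2)->E->(3,3) | ant1:(3,3)->W->(3,2)
  grid max=6 at (3,3)
Step 5: ant0:(3,3)->W->(3,2) | ant1:(3,2)->E->(3,3)
  grid max=7 at (3,3)
Step 6: ant0:(3,2)->E->(3,3) | ant1:(3,3)->W->(3,2)
  grid max=8 at (3,3)
Final grid:
  0 0 0 0
  0 0 0 0
  0 0 0 0
  0 0 7 8
Max pheromone 8 at (3,3)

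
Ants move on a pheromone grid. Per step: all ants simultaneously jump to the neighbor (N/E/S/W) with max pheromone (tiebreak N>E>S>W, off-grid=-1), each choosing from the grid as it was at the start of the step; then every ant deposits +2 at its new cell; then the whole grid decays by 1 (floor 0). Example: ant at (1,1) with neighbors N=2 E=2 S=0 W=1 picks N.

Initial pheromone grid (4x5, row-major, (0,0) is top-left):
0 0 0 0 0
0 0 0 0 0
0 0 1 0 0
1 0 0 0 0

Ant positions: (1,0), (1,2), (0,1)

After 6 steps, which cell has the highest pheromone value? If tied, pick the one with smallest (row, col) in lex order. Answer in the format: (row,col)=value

Step 1: ant0:(1,0)->N->(0,0) | ant1:(1,2)->S->(2,2) | ant2:(0,1)->E->(0,2)
  grid max=2 at (2,2)
Step 2: ant0:(0,0)->E->(0,1) | ant1:(2,2)->N->(1,2) | ant2:(0,2)->E->(0,3)
  grid max=1 at (0,1)
Step 3: ant0:(0,1)->E->(0,2) | ant1:(1,2)->S->(2,2) | ant2:(0,3)->E->(0,4)
  grid max=2 at (2,2)
Step 4: ant0:(0,2)->E->(0,3) | ant1:(2,2)->N->(1,2) | ant2:(0,4)->S->(1,4)
  grid max=1 at (0,3)
Step 5: ant0:(0,3)->E->(0,4) | ant1:(1,2)->S->(2,2) | ant2:(1,4)->N->(0,4)
  grid max=3 at (0,4)
Step 6: ant0:(0,4)->S->(1,4) | ant1:(2,2)->N->(1,2) | ant2:(0,4)->S->(1,4)
  grid max=3 at (1,4)
Final grid:
  0 0 0 0 2
  0 0 1 0 3
  0 0 1 0 0
  0 0 0 0 0
Max pheromone 3 at (1,4)

Answer: (1,4)=3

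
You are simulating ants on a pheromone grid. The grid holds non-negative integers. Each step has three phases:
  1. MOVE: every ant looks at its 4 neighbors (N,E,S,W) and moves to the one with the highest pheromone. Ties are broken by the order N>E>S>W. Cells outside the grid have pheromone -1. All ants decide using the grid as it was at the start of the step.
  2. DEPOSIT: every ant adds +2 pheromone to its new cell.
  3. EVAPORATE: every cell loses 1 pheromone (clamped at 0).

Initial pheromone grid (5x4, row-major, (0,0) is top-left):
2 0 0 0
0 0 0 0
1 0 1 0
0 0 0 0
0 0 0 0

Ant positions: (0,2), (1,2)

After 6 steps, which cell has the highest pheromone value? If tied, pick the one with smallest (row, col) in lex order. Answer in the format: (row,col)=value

Answer: (1,2)=5

Derivation:
Step 1: ant0:(0,2)->E->(0,3) | ant1:(1,2)->S->(2,2)
  grid max=2 at (2,2)
Step 2: ant0:(0,3)->S->(1,3) | ant1:(2,2)->N->(1,2)
  grid max=1 at (1,2)
Step 3: ant0:(1,3)->W->(1,2) | ant1:(1,2)->E->(1,3)
  grid max=2 at (1,2)
Step 4: ant0:(1,2)->E->(1,3) | ant1:(1,3)->W->(1,2)
  grid max=3 at (1,2)
Step 5: ant0:(1,3)->W->(1,2) | ant1:(1,2)->E->(1,3)
  grid max=4 at (1,2)
Step 6: ant0:(1,2)->E->(1,3) | ant1:(1,3)->W->(1,2)
  grid max=5 at (1,2)
Final grid:
  0 0 0 0
  0 0 5 5
  0 0 0 0
  0 0 0 0
  0 0 0 0
Max pheromone 5 at (1,2)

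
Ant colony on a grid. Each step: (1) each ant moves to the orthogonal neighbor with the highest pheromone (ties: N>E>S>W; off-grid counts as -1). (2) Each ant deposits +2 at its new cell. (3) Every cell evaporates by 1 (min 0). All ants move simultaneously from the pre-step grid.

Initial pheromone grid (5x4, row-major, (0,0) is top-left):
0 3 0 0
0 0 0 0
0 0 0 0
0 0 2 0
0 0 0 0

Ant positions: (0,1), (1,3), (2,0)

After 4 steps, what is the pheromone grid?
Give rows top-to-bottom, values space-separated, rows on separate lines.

After step 1: ants at (0,2),(0,3),(1,0)
  0 2 1 1
  1 0 0 0
  0 0 0 0
  0 0 1 0
  0 0 0 0
After step 2: ants at (0,1),(0,2),(0,0)
  1 3 2 0
  0 0 0 0
  0 0 0 0
  0 0 0 0
  0 0 0 0
After step 3: ants at (0,2),(0,1),(0,1)
  0 6 3 0
  0 0 0 0
  0 0 0 0
  0 0 0 0
  0 0 0 0
After step 4: ants at (0,1),(0,2),(0,2)
  0 7 6 0
  0 0 0 0
  0 0 0 0
  0 0 0 0
  0 0 0 0

0 7 6 0
0 0 0 0
0 0 0 0
0 0 0 0
0 0 0 0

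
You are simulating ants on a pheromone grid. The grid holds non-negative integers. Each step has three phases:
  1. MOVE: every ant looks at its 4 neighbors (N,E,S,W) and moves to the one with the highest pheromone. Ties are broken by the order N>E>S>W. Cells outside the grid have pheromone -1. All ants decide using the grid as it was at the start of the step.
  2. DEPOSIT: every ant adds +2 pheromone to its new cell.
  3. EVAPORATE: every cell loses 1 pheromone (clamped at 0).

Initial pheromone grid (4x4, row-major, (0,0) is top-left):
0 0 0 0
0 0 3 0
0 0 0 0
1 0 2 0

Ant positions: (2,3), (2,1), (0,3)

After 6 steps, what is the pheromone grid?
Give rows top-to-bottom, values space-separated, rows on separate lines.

After step 1: ants at (1,3),(1,1),(1,3)
  0 0 0 0
  0 1 2 3
  0 0 0 0
  0 0 1 0
After step 2: ants at (1,2),(1,2),(1,2)
  0 0 0 0
  0 0 7 2
  0 0 0 0
  0 0 0 0
After step 3: ants at (1,3),(1,3),(1,3)
  0 0 0 0
  0 0 6 7
  0 0 0 0
  0 0 0 0
After step 4: ants at (1,2),(1,2),(1,2)
  0 0 0 0
  0 0 11 6
  0 0 0 0
  0 0 0 0
After step 5: ants at (1,3),(1,3),(1,3)
  0 0 0 0
  0 0 10 11
  0 0 0 0
  0 0 0 0
After step 6: ants at (1,2),(1,2),(1,2)
  0 0 0 0
  0 0 15 10
  0 0 0 0
  0 0 0 0

0 0 0 0
0 0 15 10
0 0 0 0
0 0 0 0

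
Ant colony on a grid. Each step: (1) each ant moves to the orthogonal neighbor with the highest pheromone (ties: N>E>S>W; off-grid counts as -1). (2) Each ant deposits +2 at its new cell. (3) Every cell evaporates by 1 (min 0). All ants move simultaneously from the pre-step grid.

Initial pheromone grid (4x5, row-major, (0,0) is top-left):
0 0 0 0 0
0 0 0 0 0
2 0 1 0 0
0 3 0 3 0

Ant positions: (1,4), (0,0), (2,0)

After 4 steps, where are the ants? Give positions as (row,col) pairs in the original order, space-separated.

Step 1: ant0:(1,4)->N->(0,4) | ant1:(0,0)->E->(0,1) | ant2:(2,0)->N->(1,0)
  grid max=2 at (3,1)
Step 2: ant0:(0,4)->S->(1,4) | ant1:(0,1)->E->(0,2) | ant2:(1,0)->S->(2,0)
  grid max=2 at (2,0)
Step 3: ant0:(1,4)->N->(0,4) | ant1:(0,2)->E->(0,3) | ant2:(2,0)->N->(1,0)
  grid max=1 at (0,3)
Step 4: ant0:(0,4)->W->(0,3) | ant1:(0,3)->E->(0,4) | ant2:(1,0)->S->(2,0)
  grid max=2 at (0,3)

(0,3) (0,4) (2,0)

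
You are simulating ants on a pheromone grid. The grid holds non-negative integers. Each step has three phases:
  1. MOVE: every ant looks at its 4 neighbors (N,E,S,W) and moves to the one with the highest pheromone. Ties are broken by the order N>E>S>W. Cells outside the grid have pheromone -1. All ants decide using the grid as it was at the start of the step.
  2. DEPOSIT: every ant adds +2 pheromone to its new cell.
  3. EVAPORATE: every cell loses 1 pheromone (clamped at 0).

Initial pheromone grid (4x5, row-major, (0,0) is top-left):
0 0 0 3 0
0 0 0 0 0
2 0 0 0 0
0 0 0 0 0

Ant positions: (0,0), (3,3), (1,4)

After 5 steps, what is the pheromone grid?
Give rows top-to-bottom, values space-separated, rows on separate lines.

After step 1: ants at (0,1),(2,3),(0,4)
  0 1 0 2 1
  0 0 0 0 0
  1 0 0 1 0
  0 0 0 0 0
After step 2: ants at (0,2),(1,3),(0,3)
  0 0 1 3 0
  0 0 0 1 0
  0 0 0 0 0
  0 0 0 0 0
After step 3: ants at (0,3),(0,3),(1,3)
  0 0 0 6 0
  0 0 0 2 0
  0 0 0 0 0
  0 0 0 0 0
After step 4: ants at (1,3),(1,3),(0,3)
  0 0 0 7 0
  0 0 0 5 0
  0 0 0 0 0
  0 0 0 0 0
After step 5: ants at (0,3),(0,3),(1,3)
  0 0 0 10 0
  0 0 0 6 0
  0 0 0 0 0
  0 0 0 0 0

0 0 0 10 0
0 0 0 6 0
0 0 0 0 0
0 0 0 0 0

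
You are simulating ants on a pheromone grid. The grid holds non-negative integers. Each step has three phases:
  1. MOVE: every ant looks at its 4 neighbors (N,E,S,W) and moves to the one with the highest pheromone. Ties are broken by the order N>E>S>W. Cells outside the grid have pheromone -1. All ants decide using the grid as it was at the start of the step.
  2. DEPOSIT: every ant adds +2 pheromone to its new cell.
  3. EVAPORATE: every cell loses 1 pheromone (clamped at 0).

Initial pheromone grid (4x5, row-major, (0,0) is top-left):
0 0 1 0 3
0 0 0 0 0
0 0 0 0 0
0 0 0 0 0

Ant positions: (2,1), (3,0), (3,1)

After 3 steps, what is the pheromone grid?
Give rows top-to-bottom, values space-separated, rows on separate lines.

After step 1: ants at (1,1),(2,0),(2,1)
  0 0 0 0 2
  0 1 0 0 0
  1 1 0 0 0
  0 0 0 0 0
After step 2: ants at (2,1),(2,1),(1,1)
  0 0 0 0 1
  0 2 0 0 0
  0 4 0 0 0
  0 0 0 0 0
After step 3: ants at (1,1),(1,1),(2,1)
  0 0 0 0 0
  0 5 0 0 0
  0 5 0 0 0
  0 0 0 0 0

0 0 0 0 0
0 5 0 0 0
0 5 0 0 0
0 0 0 0 0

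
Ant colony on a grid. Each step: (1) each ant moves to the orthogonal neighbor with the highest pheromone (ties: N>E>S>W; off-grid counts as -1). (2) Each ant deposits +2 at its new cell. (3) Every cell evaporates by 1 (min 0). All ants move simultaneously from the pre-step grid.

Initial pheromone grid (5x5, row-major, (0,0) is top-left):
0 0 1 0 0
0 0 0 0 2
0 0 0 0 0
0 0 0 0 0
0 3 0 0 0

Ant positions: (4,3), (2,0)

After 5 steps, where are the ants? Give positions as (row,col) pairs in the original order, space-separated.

Step 1: ant0:(4,3)->N->(3,3) | ant1:(2,0)->N->(1,0)
  grid max=2 at (4,1)
Step 2: ant0:(3,3)->N->(2,3) | ant1:(1,0)->N->(0,0)
  grid max=1 at (0,0)
Step 3: ant0:(2,3)->N->(1,3) | ant1:(0,0)->E->(0,1)
  grid max=1 at (0,1)
Step 4: ant0:(1,3)->N->(0,3) | ant1:(0,1)->E->(0,2)
  grid max=1 at (0,2)
Step 5: ant0:(0,3)->W->(0,2) | ant1:(0,2)->E->(0,3)
  grid max=2 at (0,2)

(0,2) (0,3)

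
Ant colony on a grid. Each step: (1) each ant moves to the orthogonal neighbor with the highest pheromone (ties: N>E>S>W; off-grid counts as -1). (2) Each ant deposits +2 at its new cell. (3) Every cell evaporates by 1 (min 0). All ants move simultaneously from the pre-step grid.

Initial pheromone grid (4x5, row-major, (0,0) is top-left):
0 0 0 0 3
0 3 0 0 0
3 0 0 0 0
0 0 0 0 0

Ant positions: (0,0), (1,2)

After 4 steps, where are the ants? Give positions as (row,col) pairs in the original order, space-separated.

Step 1: ant0:(0,0)->E->(0,1) | ant1:(1,2)->W->(1,1)
  grid max=4 at (1,1)
Step 2: ant0:(0,1)->S->(1,1) | ant1:(1,1)->N->(0,1)
  grid max=5 at (1,1)
Step 3: ant0:(1,1)->N->(0,1) | ant1:(0,1)->S->(1,1)
  grid max=6 at (1,1)
Step 4: ant0:(0,1)->S->(1,1) | ant1:(1,1)->N->(0,1)
  grid max=7 at (1,1)

(1,1) (0,1)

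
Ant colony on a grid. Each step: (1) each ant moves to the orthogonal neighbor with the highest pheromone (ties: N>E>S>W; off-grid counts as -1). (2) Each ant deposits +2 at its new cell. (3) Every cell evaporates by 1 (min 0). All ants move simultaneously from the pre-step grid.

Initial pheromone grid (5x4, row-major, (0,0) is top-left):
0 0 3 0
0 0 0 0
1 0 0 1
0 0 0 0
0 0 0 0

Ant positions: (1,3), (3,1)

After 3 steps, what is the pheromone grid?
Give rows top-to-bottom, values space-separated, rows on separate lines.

After step 1: ants at (2,3),(2,1)
  0 0 2 0
  0 0 0 0
  0 1 0 2
  0 0 0 0
  0 0 0 0
After step 2: ants at (1,3),(1,1)
  0 0 1 0
  0 1 0 1
  0 0 0 1
  0 0 0 0
  0 0 0 0
After step 3: ants at (2,3),(0,1)
  0 1 0 0
  0 0 0 0
  0 0 0 2
  0 0 0 0
  0 0 0 0

0 1 0 0
0 0 0 0
0 0 0 2
0 0 0 0
0 0 0 0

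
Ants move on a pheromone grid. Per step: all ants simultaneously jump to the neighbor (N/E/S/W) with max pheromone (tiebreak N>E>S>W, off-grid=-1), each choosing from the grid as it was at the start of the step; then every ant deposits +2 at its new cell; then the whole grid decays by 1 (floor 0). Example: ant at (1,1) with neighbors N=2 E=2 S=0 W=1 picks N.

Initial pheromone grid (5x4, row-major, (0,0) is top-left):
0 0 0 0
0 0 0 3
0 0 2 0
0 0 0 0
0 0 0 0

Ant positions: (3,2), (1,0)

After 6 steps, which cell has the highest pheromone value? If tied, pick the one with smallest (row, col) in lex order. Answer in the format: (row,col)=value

Answer: (2,2)=2

Derivation:
Step 1: ant0:(3,2)->N->(2,2) | ant1:(1,0)->N->(0,0)
  grid max=3 at (2,2)
Step 2: ant0:(2,2)->N->(1,2) | ant1:(0,0)->E->(0,1)
  grid max=2 at (2,2)
Step 3: ant0:(1,2)->S->(2,2) | ant1:(0,1)->E->(0,2)
  grid max=3 at (2,2)
Step 4: ant0:(2,2)->N->(1,2) | ant1:(0,2)->E->(0,3)
  grid max=2 at (2,2)
Step 5: ant0:(1,2)->S->(2,2) | ant1:(0,3)->S->(1,3)
  grid max=3 at (2,2)
Step 6: ant0:(2,2)->N->(1,2) | ant1:(1,3)->N->(0,3)
  grid max=2 at (2,2)
Final grid:
  0 0 0 1
  0 0 1 0
  0 0 2 0
  0 0 0 0
  0 0 0 0
Max pheromone 2 at (2,2)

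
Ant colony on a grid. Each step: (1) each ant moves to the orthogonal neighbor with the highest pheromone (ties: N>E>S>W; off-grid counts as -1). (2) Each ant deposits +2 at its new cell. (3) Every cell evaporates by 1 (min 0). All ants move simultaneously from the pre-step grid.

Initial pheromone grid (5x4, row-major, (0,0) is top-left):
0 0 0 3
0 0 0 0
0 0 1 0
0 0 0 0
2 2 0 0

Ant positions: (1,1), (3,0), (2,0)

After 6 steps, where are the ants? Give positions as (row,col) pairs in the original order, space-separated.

Step 1: ant0:(1,1)->N->(0,1) | ant1:(3,0)->S->(4,0) | ant2:(2,0)->N->(1,0)
  grid max=3 at (4,0)
Step 2: ant0:(0,1)->E->(0,2) | ant1:(4,0)->E->(4,1) | ant2:(1,0)->N->(0,0)
  grid max=2 at (4,0)
Step 3: ant0:(0,2)->E->(0,3) | ant1:(4,1)->W->(4,0) | ant2:(0,0)->E->(0,1)
  grid max=3 at (4,0)
Step 4: ant0:(0,3)->S->(1,3) | ant1:(4,0)->E->(4,1) | ant2:(0,1)->E->(0,2)
  grid max=2 at (4,0)
Step 5: ant0:(1,3)->N->(0,3) | ant1:(4,1)->W->(4,0) | ant2:(0,2)->E->(0,3)
  grid max=4 at (0,3)
Step 6: ant0:(0,3)->S->(1,3) | ant1:(4,0)->E->(4,1) | ant2:(0,3)->S->(1,3)
  grid max=3 at (0,3)

(1,3) (4,1) (1,3)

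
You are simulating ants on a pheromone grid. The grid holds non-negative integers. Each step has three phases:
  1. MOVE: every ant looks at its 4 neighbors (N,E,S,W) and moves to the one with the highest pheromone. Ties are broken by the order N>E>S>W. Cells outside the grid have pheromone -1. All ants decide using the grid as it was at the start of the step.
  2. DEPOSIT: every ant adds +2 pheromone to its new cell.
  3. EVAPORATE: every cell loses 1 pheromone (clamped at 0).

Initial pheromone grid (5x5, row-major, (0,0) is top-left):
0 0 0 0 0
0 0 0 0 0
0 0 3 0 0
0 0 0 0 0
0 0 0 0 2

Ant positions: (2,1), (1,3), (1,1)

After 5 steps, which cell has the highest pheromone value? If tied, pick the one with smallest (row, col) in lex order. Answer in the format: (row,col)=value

Answer: (2,2)=6

Derivation:
Step 1: ant0:(2,1)->E->(2,2) | ant1:(1,3)->N->(0,3) | ant2:(1,1)->N->(0,1)
  grid max=4 at (2,2)
Step 2: ant0:(2,2)->N->(1,2) | ant1:(0,3)->E->(0,4) | ant2:(0,1)->E->(0,2)
  grid max=3 at (2,2)
Step 3: ant0:(1,2)->S->(2,2) | ant1:(0,4)->S->(1,4) | ant2:(0,2)->S->(1,2)
  grid max=4 at (2,2)
Step 4: ant0:(2,2)->N->(1,2) | ant1:(1,4)->N->(0,4) | ant2:(1,2)->S->(2,2)
  grid max=5 at (2,2)
Step 5: ant0:(1,2)->S->(2,2) | ant1:(0,4)->S->(1,4) | ant2:(2,2)->N->(1,2)
  grid max=6 at (2,2)
Final grid:
  0 0 0 0 0
  0 0 4 0 1
  0 0 6 0 0
  0 0 0 0 0
  0 0 0 0 0
Max pheromone 6 at (2,2)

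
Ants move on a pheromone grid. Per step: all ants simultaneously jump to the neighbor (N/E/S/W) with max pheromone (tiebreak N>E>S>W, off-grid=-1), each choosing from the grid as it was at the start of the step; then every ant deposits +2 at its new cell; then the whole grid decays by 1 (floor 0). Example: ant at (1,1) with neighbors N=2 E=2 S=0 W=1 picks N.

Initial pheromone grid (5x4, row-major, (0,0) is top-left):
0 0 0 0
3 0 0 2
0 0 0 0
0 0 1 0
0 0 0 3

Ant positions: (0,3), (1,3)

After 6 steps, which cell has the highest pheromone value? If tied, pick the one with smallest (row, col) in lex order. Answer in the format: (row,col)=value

Answer: (1,3)=8

Derivation:
Step 1: ant0:(0,3)->S->(1,3) | ant1:(1,3)->N->(0,3)
  grid max=3 at (1,3)
Step 2: ant0:(1,3)->N->(0,3) | ant1:(0,3)->S->(1,3)
  grid max=4 at (1,3)
Step 3: ant0:(0,3)->S->(1,3) | ant1:(1,3)->N->(0,3)
  grid max=5 at (1,3)
Step 4: ant0:(1,3)->N->(0,3) | ant1:(0,3)->S->(1,3)
  grid max=6 at (1,3)
Step 5: ant0:(0,3)->S->(1,3) | ant1:(1,3)->N->(0,3)
  grid max=7 at (1,3)
Step 6: ant0:(1,3)->N->(0,3) | ant1:(0,3)->S->(1,3)
  grid max=8 at (1,3)
Final grid:
  0 0 0 6
  0 0 0 8
  0 0 0 0
  0 0 0 0
  0 0 0 0
Max pheromone 8 at (1,3)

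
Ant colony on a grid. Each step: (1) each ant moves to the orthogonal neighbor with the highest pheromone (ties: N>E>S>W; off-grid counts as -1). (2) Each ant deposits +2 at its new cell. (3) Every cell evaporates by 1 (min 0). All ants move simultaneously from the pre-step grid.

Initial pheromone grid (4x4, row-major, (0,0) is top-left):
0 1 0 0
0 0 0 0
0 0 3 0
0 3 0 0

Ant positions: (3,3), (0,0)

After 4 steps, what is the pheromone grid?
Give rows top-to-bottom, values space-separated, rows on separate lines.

After step 1: ants at (2,3),(0,1)
  0 2 0 0
  0 0 0 0
  0 0 2 1
  0 2 0 0
After step 2: ants at (2,2),(0,2)
  0 1 1 0
  0 0 0 0
  0 0 3 0
  0 1 0 0
After step 3: ants at (1,2),(0,1)
  0 2 0 0
  0 0 1 0
  0 0 2 0
  0 0 0 0
After step 4: ants at (2,2),(0,2)
  0 1 1 0
  0 0 0 0
  0 0 3 0
  0 0 0 0

0 1 1 0
0 0 0 0
0 0 3 0
0 0 0 0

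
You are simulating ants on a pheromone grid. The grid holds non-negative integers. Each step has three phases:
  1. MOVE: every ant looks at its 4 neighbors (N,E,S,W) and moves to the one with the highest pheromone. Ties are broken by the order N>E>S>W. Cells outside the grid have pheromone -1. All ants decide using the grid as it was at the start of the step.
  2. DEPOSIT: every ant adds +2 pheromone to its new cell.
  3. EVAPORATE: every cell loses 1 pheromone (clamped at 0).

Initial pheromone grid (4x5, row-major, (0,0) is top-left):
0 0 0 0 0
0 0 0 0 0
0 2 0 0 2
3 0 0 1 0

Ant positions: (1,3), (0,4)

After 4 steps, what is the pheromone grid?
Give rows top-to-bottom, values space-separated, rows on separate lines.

After step 1: ants at (0,3),(1,4)
  0 0 0 1 0
  0 0 0 0 1
  0 1 0 0 1
  2 0 0 0 0
After step 2: ants at (0,4),(2,4)
  0 0 0 0 1
  0 0 0 0 0
  0 0 0 0 2
  1 0 0 0 0
After step 3: ants at (1,4),(1,4)
  0 0 0 0 0
  0 0 0 0 3
  0 0 0 0 1
  0 0 0 0 0
After step 4: ants at (2,4),(2,4)
  0 0 0 0 0
  0 0 0 0 2
  0 0 0 0 4
  0 0 0 0 0

0 0 0 0 0
0 0 0 0 2
0 0 0 0 4
0 0 0 0 0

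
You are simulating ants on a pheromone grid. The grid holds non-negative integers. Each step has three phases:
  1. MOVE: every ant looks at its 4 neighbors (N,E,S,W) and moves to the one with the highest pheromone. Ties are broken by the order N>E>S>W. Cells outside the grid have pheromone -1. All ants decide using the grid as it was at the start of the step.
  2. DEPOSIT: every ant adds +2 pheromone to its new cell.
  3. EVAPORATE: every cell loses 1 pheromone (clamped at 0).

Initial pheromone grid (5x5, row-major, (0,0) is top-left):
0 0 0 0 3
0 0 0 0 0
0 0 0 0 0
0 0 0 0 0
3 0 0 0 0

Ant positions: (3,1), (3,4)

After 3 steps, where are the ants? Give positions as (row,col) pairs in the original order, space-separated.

Step 1: ant0:(3,1)->N->(2,1) | ant1:(3,4)->N->(2,4)
  grid max=2 at (0,4)
Step 2: ant0:(2,1)->N->(1,1) | ant1:(2,4)->N->(1,4)
  grid max=1 at (0,4)
Step 3: ant0:(1,1)->N->(0,1) | ant1:(1,4)->N->(0,4)
  grid max=2 at (0,4)

(0,1) (0,4)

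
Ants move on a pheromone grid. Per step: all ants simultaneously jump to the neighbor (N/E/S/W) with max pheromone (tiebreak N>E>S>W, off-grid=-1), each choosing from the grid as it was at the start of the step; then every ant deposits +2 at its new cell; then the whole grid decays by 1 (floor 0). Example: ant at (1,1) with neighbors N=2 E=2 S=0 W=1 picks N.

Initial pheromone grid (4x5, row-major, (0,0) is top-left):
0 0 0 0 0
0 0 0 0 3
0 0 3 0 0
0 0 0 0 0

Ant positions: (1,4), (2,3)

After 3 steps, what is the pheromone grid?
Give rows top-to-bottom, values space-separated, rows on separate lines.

After step 1: ants at (0,4),(2,2)
  0 0 0 0 1
  0 0 0 0 2
  0 0 4 0 0
  0 0 0 0 0
After step 2: ants at (1,4),(1,2)
  0 0 0 0 0
  0 0 1 0 3
  0 0 3 0 0
  0 0 0 0 0
After step 3: ants at (0,4),(2,2)
  0 0 0 0 1
  0 0 0 0 2
  0 0 4 0 0
  0 0 0 0 0

0 0 0 0 1
0 0 0 0 2
0 0 4 0 0
0 0 0 0 0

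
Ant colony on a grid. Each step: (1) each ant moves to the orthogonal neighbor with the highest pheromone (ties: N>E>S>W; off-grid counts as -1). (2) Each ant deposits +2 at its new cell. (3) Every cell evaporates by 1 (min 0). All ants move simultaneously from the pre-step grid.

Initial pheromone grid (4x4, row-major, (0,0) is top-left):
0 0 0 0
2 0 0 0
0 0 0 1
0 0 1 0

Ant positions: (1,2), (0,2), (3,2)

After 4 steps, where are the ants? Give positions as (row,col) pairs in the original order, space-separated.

Step 1: ant0:(1,2)->N->(0,2) | ant1:(0,2)->E->(0,3) | ant2:(3,2)->N->(2,2)
  grid max=1 at (0,2)
Step 2: ant0:(0,2)->E->(0,3) | ant1:(0,3)->W->(0,2) | ant2:(2,2)->N->(1,2)
  grid max=2 at (0,2)
Step 3: ant0:(0,3)->W->(0,2) | ant1:(0,2)->E->(0,3) | ant2:(1,2)->N->(0,2)
  grid max=5 at (0,2)
Step 4: ant0:(0,2)->E->(0,3) | ant1:(0,3)->W->(0,2) | ant2:(0,2)->E->(0,3)
  grid max=6 at (0,2)

(0,3) (0,2) (0,3)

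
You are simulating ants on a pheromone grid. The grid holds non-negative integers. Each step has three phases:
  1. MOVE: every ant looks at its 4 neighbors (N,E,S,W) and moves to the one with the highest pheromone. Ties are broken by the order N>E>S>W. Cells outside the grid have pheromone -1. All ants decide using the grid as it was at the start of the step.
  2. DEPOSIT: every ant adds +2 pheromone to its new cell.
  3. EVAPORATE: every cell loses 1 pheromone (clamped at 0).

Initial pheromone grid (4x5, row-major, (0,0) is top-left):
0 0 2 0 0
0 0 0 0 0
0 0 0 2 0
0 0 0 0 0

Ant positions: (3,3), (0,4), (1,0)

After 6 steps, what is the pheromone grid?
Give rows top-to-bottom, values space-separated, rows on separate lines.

After step 1: ants at (2,3),(1,4),(0,0)
  1 0 1 0 0
  0 0 0 0 1
  0 0 0 3 0
  0 0 0 0 0
After step 2: ants at (1,3),(0,4),(0,1)
  0 1 0 0 1
  0 0 0 1 0
  0 0 0 2 0
  0 0 0 0 0
After step 3: ants at (2,3),(1,4),(0,2)
  0 0 1 0 0
  0 0 0 0 1
  0 0 0 3 0
  0 0 0 0 0
After step 4: ants at (1,3),(0,4),(0,3)
  0 0 0 1 1
  0 0 0 1 0
  0 0 0 2 0
  0 0 0 0 0
After step 5: ants at (2,3),(0,3),(0,4)
  0 0 0 2 2
  0 0 0 0 0
  0 0 0 3 0
  0 0 0 0 0
After step 6: ants at (1,3),(0,4),(0,3)
  0 0 0 3 3
  0 0 0 1 0
  0 0 0 2 0
  0 0 0 0 0

0 0 0 3 3
0 0 0 1 0
0 0 0 2 0
0 0 0 0 0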